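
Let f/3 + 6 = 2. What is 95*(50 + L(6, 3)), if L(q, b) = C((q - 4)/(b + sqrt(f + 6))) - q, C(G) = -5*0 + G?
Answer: 4218 - 38*I*sqrt(6)/3 ≈ 4218.0 - 31.027*I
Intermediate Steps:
f = -12 (f = -18 + 3*2 = -18 + 6 = -12)
C(G) = G (C(G) = 0 + G = G)
L(q, b) = -q + (-4 + q)/(b + I*sqrt(6)) (L(q, b) = (q - 4)/(b + sqrt(-12 + 6)) - q = (-4 + q)/(b + sqrt(-6)) - q = (-4 + q)/(b + I*sqrt(6)) - q = -q + (-4 + q)/(b + I*sqrt(6)))
95*(50 + L(6, 3)) = 95*(50 + (-1*6 + (-4 + 6)/(3 + I*sqrt(6)))) = 95*(50 + (-6 + 2/(3 + I*sqrt(6)))) = 95*(44 + 2/(3 + I*sqrt(6))) = 4180 + 190/(3 + I*sqrt(6))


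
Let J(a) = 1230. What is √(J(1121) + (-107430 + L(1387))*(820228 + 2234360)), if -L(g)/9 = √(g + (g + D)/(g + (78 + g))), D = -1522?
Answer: √(-166823517874908090 - 9800645598*√2820334957)/713 ≈ 5.7374e+5*I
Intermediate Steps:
L(g) = -9*√(g + (-1522 + g)/(78 + 2*g)) (L(g) = -9*√(g + (g - 1522)/(g + (78 + g))) = -9*√(g + (-1522 + g)/(78 + 2*g)))
√(J(1121) + (-107430 + L(1387))*(820228 + 2234360)) = √(1230 + (-107430 - 9*√2*√((-1522 + 1387 + 2*1387*(39 + 1387))/(39 + 1387))/2)*(820228 + 2234360)) = √(1230 + (-107430 - 9*√2*√((-1522 + 1387 + 2*1387*1426)/1426)/2)*3054588) = √(1230 + (-107430 - 9*√2*√((-1522 + 1387 + 3955724)/1426)/2)*3054588) = √(1230 + (-107430 - 9*√2*√((1/1426)*3955589)/2)*3054588) = √(1230 + (-107430 - 9*√2*√(3955589/1426)/2)*3054588) = √(1230 + (-107430 - 9*√2*√5640669914/1426/2)*3054588) = √(1230 + (-107430 - 9*√2820334957/1426)*3054588) = √(1230 + (-328154388840 - 13745646*√2820334957/713)) = √(-328154387610 - 13745646*√2820334957/713)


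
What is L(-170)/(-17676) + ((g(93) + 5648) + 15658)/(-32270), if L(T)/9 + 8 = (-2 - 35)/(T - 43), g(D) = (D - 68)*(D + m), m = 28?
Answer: -5062320901/6749786820 ≈ -0.75000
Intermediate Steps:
g(D) = (-68 + D)*(28 + D) (g(D) = (D - 68)*(D + 28) = (-68 + D)*(28 + D))
L(T) = -72 - 333/(-43 + T) (L(T) = -72 + 9*((-2 - 35)/(T - 43)) = -72 + 9*(-37/(-43 + T)) = -72 - 333/(-43 + T))
L(-170)/(-17676) + ((g(93) + 5648) + 15658)/(-32270) = (9*(307 - 8*(-170))/(-43 - 170))/(-17676) + (((-1904 + 93**2 - 40*93) + 5648) + 15658)/(-32270) = (9*(307 + 1360)/(-213))*(-1/17676) + (((-1904 + 8649 - 3720) + 5648) + 15658)*(-1/32270) = (9*(-1/213)*1667)*(-1/17676) + ((3025 + 5648) + 15658)*(-1/32270) = -5001/71*(-1/17676) + (8673 + 15658)*(-1/32270) = 1667/418332 + 24331*(-1/32270) = 1667/418332 - 24331/32270 = -5062320901/6749786820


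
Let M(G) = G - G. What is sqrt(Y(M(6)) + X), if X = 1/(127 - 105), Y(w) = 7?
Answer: sqrt(3410)/22 ≈ 2.6543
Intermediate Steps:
M(G) = 0
X = 1/22 ≈ 0.045455
sqrt(Y(M(6)) + X) = sqrt(7 + 1/22) = sqrt(155/22) = sqrt(3410)/22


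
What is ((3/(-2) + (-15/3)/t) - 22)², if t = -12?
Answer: 76729/144 ≈ 532.84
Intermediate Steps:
((3/(-2) + (-15/3)/t) - 22)² = ((3/(-2) - 15/3/(-12)) - 22)² = ((3*(-½) - 15*⅓*(-1/12)) - 22)² = ((-3/2 - 5*(-1/12)) - 22)² = ((-3/2 + 5/12) - 22)² = (-13/12 - 22)² = (-277/12)² = 76729/144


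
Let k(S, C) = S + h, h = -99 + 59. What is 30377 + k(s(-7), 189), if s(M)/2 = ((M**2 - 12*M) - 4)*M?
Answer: 28531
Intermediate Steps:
s(M) = 2*M*(-4 + M**2 - 12*M) (s(M) = 2*(((M**2 - 12*M) - 4)*M) = 2*((-4 + M**2 - 12*M)*M) = 2*(M*(-4 + M**2 - 12*M)) = 2*M*(-4 + M**2 - 12*M))
h = -40
k(S, C) = -40 + S (k(S, C) = S - 40 = -40 + S)
30377 + k(s(-7), 189) = 30377 + (-40 + 2*(-7)*(-4 + (-7)**2 - 12*(-7))) = 30377 + (-40 + 2*(-7)*(-4 + 49 + 84)) = 30377 + (-40 + 2*(-7)*129) = 30377 + (-40 - 1806) = 30377 - 1846 = 28531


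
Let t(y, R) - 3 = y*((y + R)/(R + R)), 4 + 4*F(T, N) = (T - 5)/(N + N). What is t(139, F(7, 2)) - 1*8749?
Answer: -276039/14 ≈ -19717.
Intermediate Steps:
F(T, N) = -1 + (-5 + T)/(8*N) (F(T, N) = -1 + ((T - 5)/(N + N))/4 = -1 + ((-5 + T)/((2*N)))/4 = -1 + ((-5 + T)*(1/(2*N)))/4 = -1 + ((-5 + T)/(2*N))/4 = -1 + (-5 + T)/(8*N))
t(y, R) = 3 + y*(R + y)/(2*R) (t(y, R) = 3 + y*((y + R)/(R + R)) = 3 + y*((R + y)/((2*R))) = 3 + y*((R + y)*(1/(2*R))) = 3 + y*((R + y)/(2*R)) = 3 + y*(R + y)/(2*R))
t(139, F(7, 2)) - 1*8749 = (139² + ((⅛)*(-5 + 7 - 8*2)/2)*(6 + 139))/(2*(((⅛)*(-5 + 7 - 8*2)/2))) - 1*8749 = (19321 + ((⅛)*(½)*(-5 + 7 - 16))*145)/(2*(((⅛)*(½)*(-5 + 7 - 16)))) - 8749 = (19321 + ((⅛)*(½)*(-14))*145)/(2*(((⅛)*(½)*(-14)))) - 8749 = (19321 - 7/8*145)/(2*(-7/8)) - 8749 = (½)*(-8/7)*(19321 - 1015/8) - 8749 = (½)*(-8/7)*(153553/8) - 8749 = -153553/14 - 8749 = -276039/14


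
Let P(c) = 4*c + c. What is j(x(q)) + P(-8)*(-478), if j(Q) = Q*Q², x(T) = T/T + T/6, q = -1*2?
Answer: 516248/27 ≈ 19120.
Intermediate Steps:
P(c) = 5*c
q = -2
x(T) = 1 + T/6 (x(T) = 1 + T*(⅙) = 1 + T/6)
j(Q) = Q³
j(x(q)) + P(-8)*(-478) = (1 + (⅙)*(-2))³ + (5*(-8))*(-478) = (1 - ⅓)³ - 40*(-478) = (⅔)³ + 19120 = 8/27 + 19120 = 516248/27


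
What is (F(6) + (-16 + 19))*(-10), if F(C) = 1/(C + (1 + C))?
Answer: -400/13 ≈ -30.769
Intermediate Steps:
F(C) = 1/(1 + 2*C)
(F(6) + (-16 + 19))*(-10) = (1/(1 + 2*6) + (-16 + 19))*(-10) = (1/(1 + 12) + 3)*(-10) = (1/13 + 3)*(-10) = (40/13)*(-10) = -400/13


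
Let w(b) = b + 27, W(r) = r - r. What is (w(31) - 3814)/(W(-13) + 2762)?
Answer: -1878/1381 ≈ -1.3599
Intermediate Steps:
W(r) = 0
w(b) = 27 + b
(w(31) - 3814)/(W(-13) + 2762) = ((27 + 31) - 3814)/(0 + 2762) = (58 - 3814)/2762 = -3756*1/2762 = -1878/1381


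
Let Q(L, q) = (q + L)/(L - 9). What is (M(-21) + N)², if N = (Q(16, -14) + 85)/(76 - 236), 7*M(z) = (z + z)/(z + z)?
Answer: 190969/1254400 ≈ 0.15224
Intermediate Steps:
Q(L, q) = (L + q)/(-9 + L)
M(z) = ⅐ (M(z) = ((z + z)/(z + z))/7 = ((2*z)/((2*z)))/7 = ((2*z)*(1/(2*z)))/7 = (⅐)*1 = ⅐)
N = -597/1120 (N = ((16 - 14)/(-9 + 16) + 85)/(76 - 236) = (2/7 + 85)/(-160) = ((⅐)*2 + 85)*(-1/160) = (2/7 + 85)*(-1/160) = (597/7)*(-1/160) = -597/1120 ≈ -0.53304)
(M(-21) + N)² = (⅐ - 597/1120)² = (-437/1120)² = 190969/1254400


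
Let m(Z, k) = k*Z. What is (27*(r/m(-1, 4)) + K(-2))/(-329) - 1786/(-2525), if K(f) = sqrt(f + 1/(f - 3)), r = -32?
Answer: 42194/830725 - I*sqrt(55)/1645 ≈ 0.050792 - 0.0045083*I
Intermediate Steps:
m(Z, k) = Z*k
K(f) = sqrt(f + 1/(-3 + f))
(27*(r/m(-1, 4)) + K(-2))/(-329) - 1786/(-2525) = (27*(-32/((-1*4))) + sqrt((1 - 2*(-3 - 2))/(-3 - 2)))/(-329) - 1786/(-2525) = (27*(-32/(-4)) + sqrt((1 - 2*(-5))/(-5)))*(-1/329) - 1786*(-1/2525) = (27*(-32*(-1/4)) + sqrt(-(1 + 10)/5))*(-1/329) + 1786/2525 = (27*8 + sqrt(-1/5*11))*(-1/329) + 1786/2525 = (216 + sqrt(-11/5))*(-1/329) + 1786/2525 = (216 + I*sqrt(55)/5)*(-1/329) + 1786/2525 = (-216/329 - I*sqrt(55)/1645) + 1786/2525 = 42194/830725 - I*sqrt(55)/1645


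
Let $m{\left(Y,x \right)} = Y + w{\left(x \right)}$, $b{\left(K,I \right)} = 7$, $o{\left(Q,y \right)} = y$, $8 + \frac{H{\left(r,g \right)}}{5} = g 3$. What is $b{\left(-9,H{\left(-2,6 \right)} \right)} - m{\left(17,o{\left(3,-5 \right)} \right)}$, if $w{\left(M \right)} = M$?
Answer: $-5$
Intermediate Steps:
$H{\left(r,g \right)} = -40 + 15 g$ ($H{\left(r,g \right)} = -40 + 5 g 3 = -40 + 5 \cdot 3 g = -40 + 15 g$)
$m{\left(Y,x \right)} = Y + x$
$b{\left(-9,H{\left(-2,6 \right)} \right)} - m{\left(17,o{\left(3,-5 \right)} \right)} = 7 - \left(17 - 5\right) = 7 - 12 = -5$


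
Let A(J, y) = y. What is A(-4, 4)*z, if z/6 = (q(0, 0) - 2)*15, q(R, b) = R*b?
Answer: -720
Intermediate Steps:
z = -180 (z = 6*((0*0 - 2)*15) = 6*((0 - 2)*15) = 6*(-2*15) = 6*(-30) = -180)
A(-4, 4)*z = 4*(-180) = -720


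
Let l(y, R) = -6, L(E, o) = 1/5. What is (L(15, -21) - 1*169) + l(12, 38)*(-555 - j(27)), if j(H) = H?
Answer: 16616/5 ≈ 3323.2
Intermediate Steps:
L(E, o) = ⅕
(L(15, -21) - 1*169) + l(12, 38)*(-555 - j(27)) = (⅕ - 1*169) - 6*(-555 - 1*27) = (⅕ - 169) - 6*(-555 - 27) = -844/5 - 6*(-582) = -844/5 + 3492 = 16616/5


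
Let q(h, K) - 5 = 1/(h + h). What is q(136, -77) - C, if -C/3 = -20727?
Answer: -16911871/272 ≈ -62176.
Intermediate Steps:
q(h, K) = 5 + 1/(2*h) (q(h, K) = 5 + 1/(h + h) = 5 + 1/(2*h))
C = 62181 (C = -3*(-20727) = 62181)
q(136, -77) - C = (5 + (1/2)/136) - 1*62181 = (5 + (1/2)*(1/136)) - 62181 = (5 + 1/272) - 62181 = 1361/272 - 62181 = -16911871/272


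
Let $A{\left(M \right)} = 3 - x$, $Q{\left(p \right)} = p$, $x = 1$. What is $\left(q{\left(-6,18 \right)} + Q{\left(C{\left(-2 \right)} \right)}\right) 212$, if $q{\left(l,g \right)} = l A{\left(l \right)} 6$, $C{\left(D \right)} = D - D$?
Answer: $-15264$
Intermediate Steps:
$C{\left(D \right)} = 0$
$A{\left(M \right)} = 2$ ($A{\left(M \right)} = 3 - 1 = 2$)
$q{\left(l,g \right)} = 12 l$ ($q{\left(l,g \right)} = l 2 \cdot 6 = 2 l 6 = 12 l$)
$\left(q{\left(-6,18 \right)} + Q{\left(C{\left(-2 \right)} \right)}\right) 212 = \left(12 \left(-6\right) + 0\right) 212 = \left(-72 + 0\right) 212 = \left(-72\right) 212 = -15264$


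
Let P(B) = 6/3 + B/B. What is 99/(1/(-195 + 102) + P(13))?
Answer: 9207/278 ≈ 33.119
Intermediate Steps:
P(B) = 3 (P(B) = 6*(⅓) + 1 = 2 + 1 = 3)
99/(1/(-195 + 102) + P(13)) = 99/(1/(-195 + 102) + 3) = 99/(1/(-93) + 3) = 99/(-1/93 + 3) = 99/(278/93) = 99*(93/278) = 9207/278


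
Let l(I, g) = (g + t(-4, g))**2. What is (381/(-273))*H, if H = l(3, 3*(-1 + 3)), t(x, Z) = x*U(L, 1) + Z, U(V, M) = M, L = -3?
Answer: -8128/91 ≈ -89.319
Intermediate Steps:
t(x, Z) = Z + x (t(x, Z) = x*1 + Z = x + Z = Z + x)
l(I, g) = (-4 + 2*g)**2 (l(I, g) = (g + (g - 4))**2 = (g + (-4 + g))**2 = (-4 + 2*g)**2)
H = 64 (H = 4*(-2 + 3*(-1 + 3))**2 = 4*(-2 + 3*2)**2 = 4*(-2 + 6)**2 = 4*4**2 = 4*16 = 64)
(381/(-273))*H = (381/(-273))*64 = (381*(-1/273))*64 = -127/91*64 = -8128/91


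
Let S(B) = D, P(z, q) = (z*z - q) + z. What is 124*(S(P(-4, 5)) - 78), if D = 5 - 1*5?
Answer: -9672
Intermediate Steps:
P(z, q) = z + z² - q (P(z, q) = (z² - q) + z = z + z² - q)
D = 0 (D = 5 - 5 = 0)
S(B) = 0
124*(S(P(-4, 5)) - 78) = 124*(0 - 78) = 124*(-78) = -9672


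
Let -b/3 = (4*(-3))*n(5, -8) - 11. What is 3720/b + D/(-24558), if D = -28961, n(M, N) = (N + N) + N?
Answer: -22429723/6802566 ≈ -3.2972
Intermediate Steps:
n(M, N) = 3*N (n(M, N) = 2*N + N = 3*N)
b = -831 (b = -3*((4*(-3))*(3*(-8)) - 11) = -3*(-12*(-24) - 11) = -3*(288 - 11) = -3*277 = -831)
3720/b + D/(-24558) = 3720/(-831) - 28961/(-24558) = 3720*(-1/831) - 28961*(-1/24558) = -1240/277 + 28961/24558 = -22429723/6802566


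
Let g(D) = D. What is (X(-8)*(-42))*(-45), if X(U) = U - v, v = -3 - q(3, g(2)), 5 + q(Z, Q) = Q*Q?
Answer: -11340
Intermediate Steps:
q(Z, Q) = -5 + Q**2 (q(Z, Q) = -5 + Q*Q = -5 + Q**2)
v = -2 (v = -3 - (-5 + 2**2) = -3 - (-5 + 4) = -3 - 1*(-1) = -3 + 1 = -2)
X(U) = 2 + U (X(U) = U - 1*(-2) = U + 2 = 2 + U)
(X(-8)*(-42))*(-45) = ((2 - 8)*(-42))*(-45) = -6*(-42)*(-45) = 252*(-45) = -11340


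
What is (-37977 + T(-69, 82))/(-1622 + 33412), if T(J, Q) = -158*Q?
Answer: -50933/31790 ≈ -1.6022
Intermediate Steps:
(-37977 + T(-69, 82))/(-1622 + 33412) = (-37977 - 158*82)/(-1622 + 33412) = (-37977 - 12956)/31790 = -50933*1/31790 = -50933/31790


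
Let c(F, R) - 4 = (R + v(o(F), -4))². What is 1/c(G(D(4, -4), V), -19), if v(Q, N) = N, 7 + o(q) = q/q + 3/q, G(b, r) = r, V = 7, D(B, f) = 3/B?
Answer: 1/533 ≈ 0.0018762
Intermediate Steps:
o(q) = -6 + 3/q (o(q) = -7 + (q/q + 3/q) = -7 + (1 + 3/q) = -6 + 3/q)
c(F, R) = 4 + (-4 + R)² (c(F, R) = 4 + (R - 4)² = 4 + (-4 + R)²)
1/c(G(D(4, -4), V), -19) = 1/(4 + (-4 - 19)²) = 1/(4 + (-23)²) = 1/(4 + 529) = 1/533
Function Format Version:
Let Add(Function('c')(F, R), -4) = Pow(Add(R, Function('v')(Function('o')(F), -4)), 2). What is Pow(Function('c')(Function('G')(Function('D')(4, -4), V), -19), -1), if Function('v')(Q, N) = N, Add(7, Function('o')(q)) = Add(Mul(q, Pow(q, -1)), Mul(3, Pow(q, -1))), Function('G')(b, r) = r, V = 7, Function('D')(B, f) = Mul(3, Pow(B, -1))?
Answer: Rational(1, 533) ≈ 0.0018762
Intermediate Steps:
Function('o')(q) = Add(-6, Mul(3, Pow(q, -1))) (Function('o')(q) = Add(-7, Add(Mul(q, Pow(q, -1)), Mul(3, Pow(q, -1)))) = Add(-7, Add(1, Mul(3, Pow(q, -1)))) = Add(-6, Mul(3, Pow(q, -1))))
Function('c')(F, R) = Add(4, Pow(Add(-4, R), 2)) (Function('c')(F, R) = Add(4, Pow(Add(R, -4), 2)) = Add(4, Pow(Add(-4, R), 2)))
Pow(Function('c')(Function('G')(Function('D')(4, -4), V), -19), -1) = Pow(Add(4, Pow(Add(-4, -19), 2)), -1) = Pow(Add(4, Pow(-23, 2)), -1) = Pow(Add(4, 529), -1) = Pow(533, -1) = Rational(1, 533)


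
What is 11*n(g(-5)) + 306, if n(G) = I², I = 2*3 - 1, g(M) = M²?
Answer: 581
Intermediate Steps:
I = 5 (I = 6 - 1 = 5)
n(G) = 25 (n(G) = 5² = 25)
11*n(g(-5)) + 306 = 11*25 + 306 = 275 + 306 = 581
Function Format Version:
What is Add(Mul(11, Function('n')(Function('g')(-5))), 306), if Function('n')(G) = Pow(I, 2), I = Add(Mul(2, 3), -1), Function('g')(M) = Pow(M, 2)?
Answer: 581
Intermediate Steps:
I = 5 (I = Add(6, -1) = 5)
Function('n')(G) = 25 (Function('n')(G) = Pow(5, 2) = 25)
Add(Mul(11, Function('n')(Function('g')(-5))), 306) = Add(Mul(11, 25), 306) = Add(275, 306) = 581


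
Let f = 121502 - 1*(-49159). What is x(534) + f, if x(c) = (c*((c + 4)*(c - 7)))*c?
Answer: 80849310717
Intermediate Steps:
f = 170661 (f = 121502 + 49159 = 170661)
x(c) = c²*(-7 + c)*(4 + c) (x(c) = (c*((4 + c)*(-7 + c)))*c = (c*((-7 + c)*(4 + c)))*c = (c*(-7 + c)*(4 + c))*c = c²*(-7 + c)*(4 + c))
x(534) + f = 534²*(-28 + 534² - 3*534) + 170661 = 285156*(-28 + 285156 - 1602) + 170661 = 285156*283526 + 170661 = 80849140056 + 170661 = 80849310717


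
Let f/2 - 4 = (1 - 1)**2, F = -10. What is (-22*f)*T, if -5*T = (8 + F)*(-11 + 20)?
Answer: -3168/5 ≈ -633.60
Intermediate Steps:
f = 8 (f = 8 + 2*(1 - 1)**2 = 8 + 2*0**2 = 8 + 2*0 = 8 + 0 = 8)
T = 18/5 (T = -(8 - 10)*(-11 + 20)/5 = -(-2)*9/5 = -1/5*(-18) = 18/5 ≈ 3.6000)
(-22*f)*T = -22*8*(18/5) = -176*18/5 = -3168/5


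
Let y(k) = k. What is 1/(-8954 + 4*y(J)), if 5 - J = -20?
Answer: -1/8854 ≈ -0.00011294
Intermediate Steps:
J = 25 (J = 5 - 1*(-20) = 5 + 20 = 25)
1/(-8954 + 4*y(J)) = 1/(-8954 + 4*25) = 1/(-8954 + 100) = 1/(-8854) = -1/8854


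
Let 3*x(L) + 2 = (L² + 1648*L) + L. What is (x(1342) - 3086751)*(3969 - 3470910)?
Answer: 6062908992451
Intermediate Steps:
x(L) = -⅔ + L²/3 + 1649*L/3 (x(L) = -⅔ + ((L² + 1648*L) + L)/3 = -⅔ + (L² + 1649*L)/3 = -⅔ + (L²/3 + 1649*L/3) = -⅔ + L²/3 + 1649*L/3)
(x(1342) - 3086751)*(3969 - 3470910) = ((-⅔ + (⅓)*1342² + (1649/3)*1342) - 3086751)*(3969 - 3470910) = ((-⅔ + (⅓)*1800964 + 2212958/3) - 3086751)*(-3466941) = ((-⅔ + 1800964/3 + 2212958/3) - 3086751)*(-3466941) = (4013920/3 - 3086751)*(-3466941) = -5246333/3*(-3466941) = 6062908992451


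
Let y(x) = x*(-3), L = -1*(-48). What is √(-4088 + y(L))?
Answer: 46*I*√2 ≈ 65.054*I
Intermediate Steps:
L = 48
y(x) = -3*x
√(-4088 + y(L)) = √(-4088 - 3*48) = √(-4088 - 144) = √(-4232) = 46*I*√2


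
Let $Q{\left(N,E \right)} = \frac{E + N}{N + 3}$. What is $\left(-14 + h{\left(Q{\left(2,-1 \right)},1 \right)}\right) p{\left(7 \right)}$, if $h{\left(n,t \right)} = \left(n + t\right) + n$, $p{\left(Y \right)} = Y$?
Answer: $- \frac{441}{5} \approx -88.2$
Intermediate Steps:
$Q{\left(N,E \right)} = \frac{E + N}{3 + N}$
$h{\left(n,t \right)} = t + 2 n$
$\left(-14 + h{\left(Q{\left(2,-1 \right)},1 \right)}\right) p{\left(7 \right)} = \left(-14 + \left(1 + 2 \frac{-1 + 2}{3 + 2}\right)\right) 7 = \left(-14 + \left(1 + 2 \cdot \frac{1}{5} \cdot 1\right)\right) 7 = \left(-14 + \left(1 + 2 \cdot \frac{1}{5}\right)\right) 7 = \left(-14 + \left(1 + \frac{2}{5}\right)\right) 7 = \left(-14 + \frac{7}{5}\right) 7 = \left(- \frac{63}{5}\right) 7 = - \frac{441}{5}$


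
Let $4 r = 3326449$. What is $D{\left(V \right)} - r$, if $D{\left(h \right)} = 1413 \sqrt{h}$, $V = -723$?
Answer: $- \frac{3326449}{4} + 1413 i \sqrt{723} \approx -8.3161 \cdot 10^{5} + 37994.0 i$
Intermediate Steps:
$r = \frac{3326449}{4}$ ($r = \frac{1}{4} \cdot 3326449 = \frac{3326449}{4} \approx 8.3161 \cdot 10^{5}$)
$D{\left(V \right)} - r = 1413 \sqrt{-723} - \frac{3326449}{4} = 1413 i \sqrt{723} - \frac{3326449}{4} = - \frac{3326449}{4} + 1413 i \sqrt{723}$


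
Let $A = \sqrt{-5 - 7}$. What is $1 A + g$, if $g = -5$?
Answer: $-5 + 2 i \sqrt{3} \approx -5.0 + 3.4641 i$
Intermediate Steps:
$A = 2 i \sqrt{3}$ ($A = \sqrt{-12} = 2 i \sqrt{3} \approx 3.4641 i$)
$1 A + g = 1 \cdot 2 i \sqrt{3} - 5 = 2 i \sqrt{3} - 5 = -5 + 2 i \sqrt{3}$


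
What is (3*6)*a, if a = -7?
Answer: -126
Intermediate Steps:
(3*6)*a = (3*6)*(-7) = 18*(-7) = -126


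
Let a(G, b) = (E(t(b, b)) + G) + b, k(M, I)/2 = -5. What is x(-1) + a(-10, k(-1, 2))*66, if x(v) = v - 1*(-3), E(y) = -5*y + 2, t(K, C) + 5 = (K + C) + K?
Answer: 10364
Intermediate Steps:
t(K, C) = -5 + C + 2*K (t(K, C) = -5 + ((K + C) + K) = -5 + ((C + K) + K) = -5 + (C + 2*K) = -5 + C + 2*K)
E(y) = 2 - 5*y
x(v) = 3 + v (x(v) = v + 3 = 3 + v)
k(M, I) = -10 (k(M, I) = 2*(-5) = -10)
a(G, b) = 27 + G - 14*b (a(G, b) = ((2 - 5*(-5 + b + 2*b)) + G) + b = ((2 - 5*(-5 + 3*b)) + G) + b = ((2 + (25 - 15*b)) + G) + b = ((27 - 15*b) + G) + b = (27 + G - 15*b) + b = 27 + G - 14*b)
x(-1) + a(-10, k(-1, 2))*66 = (3 - 1) + (27 - 10 - 14*(-10))*66 = 2 + (27 - 10 + 140)*66 = 2 + 157*66 = 2 + 10362 = 10364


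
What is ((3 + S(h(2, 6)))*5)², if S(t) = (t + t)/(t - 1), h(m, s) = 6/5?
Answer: 5625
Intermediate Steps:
h(m, s) = 6/5 (h(m, s) = 6*(⅕) = 6/5)
S(t) = 2*t/(-1 + t) (S(t) = (2*t)/(-1 + t) = 2*t/(-1 + t))
((3 + S(h(2, 6)))*5)² = ((3 + 2*(6/5)/(-1 + 6/5))*5)² = ((3 + 2*(6/5)/(⅕))*5)² = ((3 + 2*(6/5)*5)*5)² = ((3 + 12)*5)² = (15*5)² = 75² = 5625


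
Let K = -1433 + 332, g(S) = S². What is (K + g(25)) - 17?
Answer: -493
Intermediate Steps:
K = -1101
(K + g(25)) - 17 = (-1101 + 25²) - 17 = (-1101 + 625) - 17 = -476 - 17 = -493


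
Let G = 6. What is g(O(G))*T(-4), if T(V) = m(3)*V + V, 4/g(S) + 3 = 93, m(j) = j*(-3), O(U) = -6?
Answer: 64/45 ≈ 1.4222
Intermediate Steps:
m(j) = -3*j
g(S) = 2/45 (g(S) = 4/(-3 + 93) = 4/90 = 4*(1/90) = 2/45)
T(V) = -8*V (T(V) = (-3*3)*V + V = -9*V + V = -8*V)
g(O(G))*T(-4) = 2*(-8*(-4))/45 = (2/45)*32 = 64/45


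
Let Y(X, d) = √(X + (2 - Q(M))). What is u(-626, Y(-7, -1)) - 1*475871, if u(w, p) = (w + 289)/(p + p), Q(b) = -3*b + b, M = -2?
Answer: -475871 + 337*I/6 ≈ -4.7587e+5 + 56.167*I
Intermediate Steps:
Q(b) = -2*b
Y(X, d) = √(-2 + X) (Y(X, d) = √(X + (2 - (-2)*(-2))) = √(X + (2 - 1*4)) = √(X + (2 - 4)) = √(X - 2) = √(-2 + X))
u(w, p) = (289 + w)/(2*p) (u(w, p) = (289 + w)/((2*p)) = (289 + w)*(1/(2*p)) = (289 + w)/(2*p))
u(-626, Y(-7, -1)) - 1*475871 = (289 - 626)/(2*(√(-2 - 7))) - 1*475871 = (½)*(-337)/√(-9) - 475871 = (½)*(-337)/(3*I) - 475871 = (½)*(-I/3)*(-337) - 475871 = 337*I/6 - 475871 = -475871 + 337*I/6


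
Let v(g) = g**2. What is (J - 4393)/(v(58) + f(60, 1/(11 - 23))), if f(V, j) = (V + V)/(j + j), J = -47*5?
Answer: -1157/661 ≈ -1.7504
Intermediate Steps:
J = -235
f(V, j) = V/j (f(V, j) = (2*V)/((2*j)) = (2*V)*(1/(2*j)) = V/j)
(J - 4393)/(v(58) + f(60, 1/(11 - 23))) = (-235 - 4393)/(58**2 + 60/(1/(11 - 23))) = -4628/(3364 + 60/(1/(-12))) = -4628/(3364 + 60/(-1/12)) = -4628/(3364 + 60*(-12)) = -4628/(3364 - 720) = -4628/2644 = -4628*1/2644 = -1157/661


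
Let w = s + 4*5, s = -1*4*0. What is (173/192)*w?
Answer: 865/48 ≈ 18.021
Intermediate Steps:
s = 0 (s = -4*0 = 0)
w = 20 (w = 0 + 4*5 = 0 + 20 = 20)
(173/192)*w = (173/192)*20 = 865/48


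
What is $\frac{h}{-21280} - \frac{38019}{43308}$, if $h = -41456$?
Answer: $\frac{10274293}{9599940} \approx 1.0702$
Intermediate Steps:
$\frac{h}{-21280} - \frac{38019}{43308} = - \frac{41456}{-21280} - \frac{38019}{43308} = \left(-41456\right) \left(- \frac{1}{21280}\right) - \frac{12673}{14436} = \frac{2591}{1330} - \frac{12673}{14436} = \frac{10274293}{9599940}$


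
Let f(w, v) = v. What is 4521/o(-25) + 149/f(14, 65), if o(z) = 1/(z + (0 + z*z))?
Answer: 176319149/65 ≈ 2.7126e+6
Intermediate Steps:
o(z) = 1/(z + z²) (o(z) = 1/(z + (0 + z²)) = 1/(z + z²))
4521/o(-25) + 149/f(14, 65) = 4521/((1/((-25)*(1 - 25)))) + 149/65 = 4521/((-1/25/(-24))) + 149*(1/65) = 4521/((-1/25*(-1/24))) + 149/65 = 4521/(1/600) + 149/65 = 4521*600 + 149/65 = 2712600 + 149/65 = 176319149/65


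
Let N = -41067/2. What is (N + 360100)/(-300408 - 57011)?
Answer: -679133/714838 ≈ -0.95005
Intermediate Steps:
N = -41067/2 (N = (½)*(-41067) = -41067/2 ≈ -20534.)
(N + 360100)/(-300408 - 57011) = (-41067/2 + 360100)/(-300408 - 57011) = (679133/2)/(-357419) = (679133/2)*(-1/357419) = -679133/714838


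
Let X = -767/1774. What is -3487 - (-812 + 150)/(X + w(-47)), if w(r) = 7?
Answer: -39452649/11651 ≈ -3386.2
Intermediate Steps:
X = -767/1774 (X = -767*1/1774 = -767/1774 ≈ -0.43236)
-3487 - (-812 + 150)/(X + w(-47)) = -3487 - (-812 + 150)/(-767/1774 + 7) = -3487 - (-662)/11651/1774 = -3487 - (-662)*1774/11651 = -3487 - 1*(-1174388/11651) = -3487 + 1174388/11651 = -39452649/11651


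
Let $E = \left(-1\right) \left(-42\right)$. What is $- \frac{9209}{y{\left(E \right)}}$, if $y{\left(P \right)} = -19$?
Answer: $\frac{9209}{19} \approx 484.68$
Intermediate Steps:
$E = 42$
$- \frac{9209}{y{\left(E \right)}} = - \frac{9209}{-19} = \left(-9209\right) \left(- \frac{1}{19}\right) = \frac{9209}{19}$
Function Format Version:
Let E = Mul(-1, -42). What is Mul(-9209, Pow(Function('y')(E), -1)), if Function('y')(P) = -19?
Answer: Rational(9209, 19) ≈ 484.68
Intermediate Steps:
E = 42
Mul(-9209, Pow(Function('y')(E), -1)) = Mul(-9209, Pow(-19, -1)) = Mul(-9209, Rational(-1, 19)) = Rational(9209, 19)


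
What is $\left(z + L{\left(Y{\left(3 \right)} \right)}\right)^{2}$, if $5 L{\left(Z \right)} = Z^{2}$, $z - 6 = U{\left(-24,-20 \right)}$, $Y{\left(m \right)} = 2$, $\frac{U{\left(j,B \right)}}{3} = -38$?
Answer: $\frac{287296}{25} \approx 11492.0$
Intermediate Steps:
$U{\left(j,B \right)} = -114$ ($U{\left(j,B \right)} = 3 \left(-38\right) = -114$)
$z = -108$ ($z = 6 - 114 = -108$)
$L{\left(Z \right)} = \frac{Z^{2}}{5}$
$\left(z + L{\left(Y{\left(3 \right)} \right)}\right)^{2} = \left(-108 + \frac{2^{2}}{5}\right)^{2} = \left(-108 + \frac{1}{5} \cdot 4\right)^{2} = \left(-108 + \frac{4}{5}\right)^{2} = \left(- \frac{536}{5}\right)^{2} = \frac{287296}{25}$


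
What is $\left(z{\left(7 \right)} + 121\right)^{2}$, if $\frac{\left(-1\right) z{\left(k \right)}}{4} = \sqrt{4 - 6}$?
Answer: $14609 - 968 i \sqrt{2} \approx 14609.0 - 1369.0 i$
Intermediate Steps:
$z{\left(k \right)} = - 4 i \sqrt{2}$ ($z{\left(k \right)} = - 4 \sqrt{4 - 6} = - 4 \sqrt{-2} = - 4 i \sqrt{2}$)
$\left(z{\left(7 \right)} + 121\right)^{2} = \left(- 4 i \sqrt{2} + 121\right)^{2} = \left(121 - 4 i \sqrt{2}\right)^{2}$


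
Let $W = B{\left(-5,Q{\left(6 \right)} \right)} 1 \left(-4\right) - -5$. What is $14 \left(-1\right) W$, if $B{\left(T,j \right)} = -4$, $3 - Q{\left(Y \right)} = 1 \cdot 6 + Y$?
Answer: $-294$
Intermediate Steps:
$Q{\left(Y \right)} = -3 - Y$ ($Q{\left(Y \right)} = 3 - \left(1 \cdot 6 + Y\right) = 3 - \left(6 + Y\right) = -3 - Y$)
$W = 21$ ($W = \left(-4\right) 1 \left(-4\right) - -5 = \left(-4\right) \left(-4\right) + 5 = 16 + 5 = 21$)
$14 \left(-1\right) W = 14 \left(-1\right) 21 = \left(-14\right) 21 = -294$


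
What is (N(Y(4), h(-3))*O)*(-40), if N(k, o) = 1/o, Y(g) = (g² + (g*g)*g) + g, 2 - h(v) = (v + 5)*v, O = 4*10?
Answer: -200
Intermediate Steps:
O = 40
h(v) = 2 - v*(5 + v) (h(v) = 2 - (v + 5)*v = 2 - (5 + v)*v = 2 - v*(5 + v))
Y(g) = g + g² + g³ (Y(g) = (g² + g²*g) + g = (g² + g³) + g = g + g² + g³)
(N(Y(4), h(-3))*O)*(-40) = (40/(2 - 1*(-3)² - 5*(-3)))*(-40) = (40/(2 - 1*9 + 15))*(-40) = (40/(2 - 9 + 15))*(-40) = (40/8)*(-40) = ((⅛)*40)*(-40) = 5*(-40) = -200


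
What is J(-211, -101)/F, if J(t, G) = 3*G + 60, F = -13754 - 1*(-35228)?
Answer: -27/2386 ≈ -0.011316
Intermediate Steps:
F = 21474 (F = -13754 + 35228 = 21474)
J(t, G) = 60 + 3*G
J(-211, -101)/F = (60 + 3*(-101))/21474 = (60 - 303)*(1/21474) = -243*1/21474 = -27/2386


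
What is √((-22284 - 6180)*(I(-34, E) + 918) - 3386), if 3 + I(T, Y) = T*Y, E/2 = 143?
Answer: √250735990 ≈ 15835.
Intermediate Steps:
E = 286 (E = 2*143 = 286)
I(T, Y) = -3 + T*Y
√((-22284 - 6180)*(I(-34, E) + 918) - 3386) = √((-22284 - 6180)*((-3 - 34*286) + 918) - 3386) = √(-28464*((-3 - 9724) + 918) - 3386) = √(-28464*(-9727 + 918) - 3386) = √(-28464*(-8809) - 3386) = √(250739376 - 3386) = √250735990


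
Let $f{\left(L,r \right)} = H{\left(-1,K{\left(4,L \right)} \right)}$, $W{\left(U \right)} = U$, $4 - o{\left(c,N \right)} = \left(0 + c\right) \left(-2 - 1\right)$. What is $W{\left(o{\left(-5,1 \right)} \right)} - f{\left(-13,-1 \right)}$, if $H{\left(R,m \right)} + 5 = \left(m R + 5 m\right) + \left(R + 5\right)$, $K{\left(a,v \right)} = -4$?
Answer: $6$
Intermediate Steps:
$o{\left(c,N \right)} = 4 + 3 c$ ($o{\left(c,N \right)} = 4 - \left(0 + c\right) \left(-2 - 1\right) = 4 - c \left(-3\right) = 4 - - 3 c = 4 + 3 c$)
$H{\left(R,m \right)} = R + 5 m + R m$ ($H{\left(R,m \right)} = -5 + \left(\left(m R + 5 m\right) + \left(R + 5\right)\right) = -5 + \left(\left(R m + 5 m\right) + \left(5 + R\right)\right) = -5 + \left(\left(5 m + R m\right) + \left(5 + R\right)\right) = -5 + \left(5 + R + 5 m + R m\right) = R + 5 m + R m$)
$f{\left(L,r \right)} = -17$ ($f{\left(L,r \right)} = -1 + 5 \left(-4\right) - -4 = -1 - 20 + 4 = -17$)
$W{\left(o{\left(-5,1 \right)} \right)} - f{\left(-13,-1 \right)} = \left(4 + 3 \left(-5\right)\right) - -17 = \left(4 - 15\right) + 17 = -11 + 17 = 6$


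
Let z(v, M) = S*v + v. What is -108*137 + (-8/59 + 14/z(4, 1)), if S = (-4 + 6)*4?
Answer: -15713083/1062 ≈ -14796.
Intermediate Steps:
S = 8 (S = 2*4 = 8)
z(v, M) = 9*v (z(v, M) = 8*v + v = 9*v)
-108*137 + (-8/59 + 14/z(4, 1)) = -108*137 + (-8/59 + 14/((9*4))) = -14796 + (-8*1/59 + 14/36) = -14796 + (-8/59 + 14*(1/36)) = -14796 + (-8/59 + 7/18) = -14796 + 269/1062 = -15713083/1062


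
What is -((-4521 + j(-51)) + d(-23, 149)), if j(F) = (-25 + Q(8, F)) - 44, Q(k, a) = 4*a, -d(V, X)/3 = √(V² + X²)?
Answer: 4794 + 3*√22730 ≈ 5246.3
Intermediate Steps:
d(V, X) = -3*√(V² + X²)
j(F) = -69 + 4*F (j(F) = (-25 + 4*F) - 44 = -69 + 4*F)
-((-4521 + j(-51)) + d(-23, 149)) = -((-4521 + (-69 + 4*(-51))) - 3*√((-23)² + 149²)) = -((-4521 + (-69 - 204)) - 3*√(529 + 22201)) = -((-4521 - 273) - 3*√22730) = -(-4794 - 3*√22730) = 4794 + 3*√22730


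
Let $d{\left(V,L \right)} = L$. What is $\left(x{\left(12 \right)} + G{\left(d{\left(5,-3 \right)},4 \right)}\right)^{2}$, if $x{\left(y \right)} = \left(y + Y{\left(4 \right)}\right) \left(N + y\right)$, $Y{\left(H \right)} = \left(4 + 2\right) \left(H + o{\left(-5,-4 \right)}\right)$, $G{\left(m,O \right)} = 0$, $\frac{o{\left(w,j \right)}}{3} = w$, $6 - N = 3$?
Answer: $656100$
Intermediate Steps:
$N = 3$ ($N = 6 - 3 = 3$)
$o{\left(w,j \right)} = 3 w$
$Y{\left(H \right)} = -90 + 6 H$ ($Y{\left(H \right)} = \left(4 + 2\right) \left(H + 3 \left(-5\right)\right) = 6 \left(H - 15\right) = 6 \left(-15 + H\right) = -90 + 6 H$)
$x{\left(y \right)} = \left(-66 + y\right) \left(3 + y\right)$ ($x{\left(y \right)} = \left(y + \left(-90 + 6 \cdot 4\right)\right) \left(3 + y\right) = \left(y + \left(-90 + 24\right)\right) \left(3 + y\right) = \left(y - 66\right) \left(3 + y\right) = \left(-66 + y\right) \left(3 + y\right)$)
$\left(x{\left(12 \right)} + G{\left(d{\left(5,-3 \right)},4 \right)}\right)^{2} = \left(\left(-198 + 12^{2} - 756\right) + 0\right)^{2} = \left(\left(-198 + 144 - 756\right) + 0\right)^{2} = \left(-810 + 0\right)^{2} = \left(-810\right)^{2} = 656100$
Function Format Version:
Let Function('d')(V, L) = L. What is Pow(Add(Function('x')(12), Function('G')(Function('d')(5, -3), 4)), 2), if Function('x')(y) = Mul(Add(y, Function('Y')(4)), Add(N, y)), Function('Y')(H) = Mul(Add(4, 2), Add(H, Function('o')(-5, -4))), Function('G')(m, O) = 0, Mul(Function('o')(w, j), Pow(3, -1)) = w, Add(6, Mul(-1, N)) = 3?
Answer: 656100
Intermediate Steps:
N = 3 (N = Add(6, Mul(-1, 3)) = Add(6, -3) = 3)
Function('o')(w, j) = Mul(3, w)
Function('Y')(H) = Add(-90, Mul(6, H)) (Function('Y')(H) = Mul(Add(4, 2), Add(H, Mul(3, -5))) = Mul(6, Add(H, -15)) = Mul(6, Add(-15, H)) = Add(-90, Mul(6, H)))
Function('x')(y) = Mul(Add(-66, y), Add(3, y)) (Function('x')(y) = Mul(Add(y, Add(-90, Mul(6, 4))), Add(3, y)) = Mul(Add(y, Add(-90, 24)), Add(3, y)) = Mul(Add(y, -66), Add(3, y)) = Mul(Add(-66, y), Add(3, y)))
Pow(Add(Function('x')(12), Function('G')(Function('d')(5, -3), 4)), 2) = Pow(Add(Add(-198, Pow(12, 2), Mul(-63, 12)), 0), 2) = Pow(Add(Add(-198, 144, -756), 0), 2) = Pow(Add(-810, 0), 2) = Pow(-810, 2) = 656100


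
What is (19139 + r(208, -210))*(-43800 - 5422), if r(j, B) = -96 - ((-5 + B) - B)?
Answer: -937580656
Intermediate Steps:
r(j, B) = -91 (r(j, B) = -96 - 1*(-5) = -96 + 5 = -91)
(19139 + r(208, -210))*(-43800 - 5422) = (19139 - 91)*(-43800 - 5422) = 19048*(-49222) = -937580656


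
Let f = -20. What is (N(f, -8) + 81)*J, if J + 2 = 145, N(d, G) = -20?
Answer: 8723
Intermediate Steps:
J = 143 (J = -2 + 145 = 143)
(N(f, -8) + 81)*J = (-20 + 81)*143 = 61*143 = 8723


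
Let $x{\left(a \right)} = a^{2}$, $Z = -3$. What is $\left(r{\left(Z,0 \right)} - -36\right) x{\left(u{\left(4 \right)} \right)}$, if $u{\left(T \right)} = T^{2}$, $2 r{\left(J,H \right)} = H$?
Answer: $9216$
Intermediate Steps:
$r{\left(J,H \right)} = \frac{H}{2}$
$\left(r{\left(Z,0 \right)} - -36\right) x{\left(u{\left(4 \right)} \right)} = \left(\frac{1}{2} \cdot 0 - -36\right) \left(4^{2}\right)^{2} = \left(0 + 36\right) 16^{2} = 36 \cdot 256 = 9216$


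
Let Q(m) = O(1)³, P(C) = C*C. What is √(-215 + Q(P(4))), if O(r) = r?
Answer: I*√214 ≈ 14.629*I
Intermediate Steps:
P(C) = C²
Q(m) = 1 (Q(m) = 1³ = 1)
√(-215 + Q(P(4))) = √(-215 + 1) = √(-214) = I*√214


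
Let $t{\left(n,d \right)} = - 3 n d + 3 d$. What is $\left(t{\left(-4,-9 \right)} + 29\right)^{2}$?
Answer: $11236$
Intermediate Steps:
$t{\left(n,d \right)} = 3 d - 3 d n$ ($t{\left(n,d \right)} = - 3 d n + 3 d = 3 d - 3 d n$)
$\left(t{\left(-4,-9 \right)} + 29\right)^{2} = \left(3 \left(-9\right) \left(1 - -4\right) + 29\right)^{2} = \left(3 \left(-9\right) \left(1 + 4\right) + 29\right)^{2} = \left(3 \left(-9\right) 5 + 29\right)^{2} = \left(-135 + 29\right)^{2} = \left(-106\right)^{2} = 11236$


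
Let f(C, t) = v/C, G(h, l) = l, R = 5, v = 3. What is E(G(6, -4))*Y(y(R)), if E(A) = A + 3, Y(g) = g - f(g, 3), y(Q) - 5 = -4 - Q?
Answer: 13/4 ≈ 3.2500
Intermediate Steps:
f(C, t) = 3/C
y(Q) = 1 - Q (y(Q) = 5 + (-4 - Q) = 1 - Q)
Y(g) = g - 3/g
E(A) = 3 + A
E(G(6, -4))*Y(y(R)) = (3 - 4)*((1 - 1*5) - 3/(1 - 1*5)) = -((1 - 5) - 3/(1 - 5)) = -(-4 - 3/(-4)) = -(-4 - 3*(-1/4)) = -(-4 + 3/4) = -1*(-13/4) = 13/4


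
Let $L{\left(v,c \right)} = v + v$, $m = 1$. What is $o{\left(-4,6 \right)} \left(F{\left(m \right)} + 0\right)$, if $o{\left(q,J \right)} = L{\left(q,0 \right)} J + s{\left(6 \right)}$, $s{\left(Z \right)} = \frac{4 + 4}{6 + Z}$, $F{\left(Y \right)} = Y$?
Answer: $- \frac{142}{3} \approx -47.333$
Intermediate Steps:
$L{\left(v,c \right)} = 2 v$
$s{\left(Z \right)} = \frac{8}{6 + Z}$
$o{\left(q,J \right)} = \frac{2}{3} + 2 J q$ ($o{\left(q,J \right)} = 2 q J + \frac{8}{6 + 6} = 2 J q + \frac{8}{12} = 2 J q + 8 \cdot \frac{1}{12} = 2 J q + \frac{2}{3} = \frac{2}{3} + 2 J q$)
$o{\left(-4,6 \right)} \left(F{\left(m \right)} + 0\right) = \left(\frac{2}{3} + 2 \cdot 6 \left(-4\right)\right) \left(1 + 0\right) = \left(\frac{2}{3} - 48\right) 1 = \left(- \frac{142}{3}\right) 1 = - \frac{142}{3}$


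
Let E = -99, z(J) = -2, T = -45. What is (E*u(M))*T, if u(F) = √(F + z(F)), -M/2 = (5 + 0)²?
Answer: 8910*I*√13 ≈ 32125.0*I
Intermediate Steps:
M = -50 (M = -2*(5 + 0)² = -2*5² = -2*25 = -50)
u(F) = √(-2 + F) (u(F) = √(F - 2) = √(-2 + F))
(E*u(M))*T = -99*√(-2 - 50)*(-45) = -198*I*√13*(-45) = 8910*I*√13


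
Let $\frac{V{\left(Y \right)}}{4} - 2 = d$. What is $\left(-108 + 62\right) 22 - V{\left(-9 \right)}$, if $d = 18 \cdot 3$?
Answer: $-1236$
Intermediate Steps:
$d = 54$
$V{\left(Y \right)} = 224$ ($V{\left(Y \right)} = 8 + 4 \cdot 54 = 8 + 216 = 224$)
$\left(-108 + 62\right) 22 - V{\left(-9 \right)} = \left(-108 + 62\right) 22 - 224 = \left(-46\right) 22 - 224 = -1012 - 224 = -1236$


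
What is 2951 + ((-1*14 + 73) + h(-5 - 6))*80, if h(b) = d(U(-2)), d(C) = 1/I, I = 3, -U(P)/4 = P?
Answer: 23093/3 ≈ 7697.7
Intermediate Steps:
U(P) = -4*P
d(C) = ⅓ (d(C) = 1/3 = ⅓)
h(b) = ⅓
2951 + ((-1*14 + 73) + h(-5 - 6))*80 = 2951 + ((-1*14 + 73) + ⅓)*80 = 2951 + ((-14 + 73) + ⅓)*80 = 2951 + (59 + ⅓)*80 = 2951 + (178/3)*80 = 2951 + 14240/3 = 23093/3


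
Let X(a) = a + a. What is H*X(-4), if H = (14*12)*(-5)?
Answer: 6720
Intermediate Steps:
H = -840 (H = 168*(-5) = -840)
X(a) = 2*a
H*X(-4) = -1680*(-4) = -840*(-8) = 6720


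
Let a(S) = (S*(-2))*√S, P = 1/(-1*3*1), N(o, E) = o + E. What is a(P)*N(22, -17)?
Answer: 10*I*√3/9 ≈ 1.9245*I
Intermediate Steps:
N(o, E) = E + o
P = -⅓ (P = 1/(-3*1) = 1/(-3) = -⅓ ≈ -0.33333)
a(S) = -2*S^(3/2) (a(S) = (-2*S)*√S = -2*S^(3/2))
a(P)*N(22, -17) = (-(-2)*I*√3/9)*(-17 + 22) = -(-2)*I*√3/9*5 = (2*I*√3/9)*5 = 10*I*√3/9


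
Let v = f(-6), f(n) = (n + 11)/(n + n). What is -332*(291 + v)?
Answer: -289421/3 ≈ -96474.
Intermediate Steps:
f(n) = (11 + n)/(2*n) (f(n) = (11 + n)/((2*n)) = (11 + n)*(1/(2*n)) = (11 + n)/(2*n))
v = -5/12 (v = (½)*(11 - 6)/(-6) = (½)*(-⅙)*5 = -5/12 ≈ -0.41667)
-332*(291 + v) = -332*(291 - 5/12) = -332*3487/12 = -289421/3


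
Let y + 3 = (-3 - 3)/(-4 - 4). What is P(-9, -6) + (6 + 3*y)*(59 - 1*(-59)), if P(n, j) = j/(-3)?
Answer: -173/2 ≈ -86.500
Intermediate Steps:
y = -9/4 (y = -3 + (-3 - 3)/(-4 - 4) = -3 - 6/(-8) = -3 - 6*(-1/8) = -3 + 3/4 = -9/4 ≈ -2.2500)
P(n, j) = -j/3 (P(n, j) = j*(-1/3) = -j/3)
P(-9, -6) + (6 + 3*y)*(59 - 1*(-59)) = -1/3*(-6) + (6 + 3*(-9/4))*(59 - 1*(-59)) = 2 + (6 - 27/4)*(59 + 59) = 2 - 3/4*118 = 2 - 177/2 = -173/2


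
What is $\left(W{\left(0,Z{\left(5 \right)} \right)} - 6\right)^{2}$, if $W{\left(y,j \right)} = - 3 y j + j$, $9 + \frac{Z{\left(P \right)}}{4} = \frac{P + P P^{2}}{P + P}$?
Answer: $100$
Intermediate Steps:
$Z{\left(P \right)} = -36 + \frac{2 \left(P + P^{3}\right)}{P}$ ($Z{\left(P \right)} = -36 + 4 \frac{P + P P^{2}}{P + P} = -36 + 4 \frac{P + P^{3}}{2 P} = -36 + \frac{2 \left(P + P^{3}\right)}{P}$)
$W{\left(y,j \right)} = j - 3 j y$ ($W{\left(y,j \right)} = - 3 j y + j = j - 3 j y$)
$\left(W{\left(0,Z{\left(5 \right)} \right)} - 6\right)^{2} = \left(\left(-34 + 2 \cdot 5^{2}\right) \left(1 - 0\right) - 6\right)^{2} = \left(\left(-34 + 2 \cdot 25\right) \left(1 + 0\right) - 6\right)^{2} = \left(\left(-34 + 50\right) 1 - 6\right)^{2} = \left(16 \cdot 1 - 6\right)^{2} = \left(16 - 6\right)^{2} = 10^{2} = 100$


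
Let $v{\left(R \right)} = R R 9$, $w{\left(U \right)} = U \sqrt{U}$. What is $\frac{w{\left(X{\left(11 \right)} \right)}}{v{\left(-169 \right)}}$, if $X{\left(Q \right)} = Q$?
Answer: $\frac{11 \sqrt{11}}{257049} \approx 0.00014193$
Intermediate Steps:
$w{\left(U \right)} = U^{\frac{3}{2}}$
$v{\left(R \right)} = 9 R^{2}$ ($v{\left(R \right)} = R^{2} \cdot 9 = 9 R^{2}$)
$\frac{w{\left(X{\left(11 \right)} \right)}}{v{\left(-169 \right)}} = \frac{11^{\frac{3}{2}}}{9 \left(-169\right)^{2}} = \frac{11 \sqrt{11}}{9 \cdot 28561} = \frac{11 \sqrt{11}}{257049}$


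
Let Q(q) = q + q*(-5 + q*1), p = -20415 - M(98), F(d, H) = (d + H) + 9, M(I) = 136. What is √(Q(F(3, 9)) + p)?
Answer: I*√20194 ≈ 142.11*I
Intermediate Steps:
F(d, H) = 9 + H + d (F(d, H) = (H + d) + 9 = 9 + H + d)
p = -20551 (p = -20415 - 1*136 = -20415 - 136 = -20551)
Q(q) = q + q*(-5 + q)
√(Q(F(3, 9)) + p) = √((9 + 9 + 3)*(-4 + (9 + 9 + 3)) - 20551) = √(21*(-4 + 21) - 20551) = √(21*17 - 20551) = √(357 - 20551) = √(-20194) = I*√20194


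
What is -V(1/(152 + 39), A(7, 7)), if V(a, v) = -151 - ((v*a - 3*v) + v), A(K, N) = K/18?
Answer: 172157/1146 ≈ 150.22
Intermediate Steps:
A(K, N) = K/18 (A(K, N) = K*(1/18) = K/18)
V(a, v) = -151 + 2*v - a*v (V(a, v) = -151 - ((a*v - 3*v) + v) = -151 - ((-3*v + a*v) + v) = -151 - (-2*v + a*v) = -151 + (2*v - a*v) = -151 + 2*v - a*v)
-V(1/(152 + 39), A(7, 7)) = -(-151 + 2*((1/18)*7) - (1/18)*7/(152 + 39)) = -(-151 + 2*(7/18) - 1*7/18/191) = -(-151 + 7/9 - 1*1/191*7/18) = -(-151 + 7/9 - 7/3438) = -1*(-172157/1146) = 172157/1146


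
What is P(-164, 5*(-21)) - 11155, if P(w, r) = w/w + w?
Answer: -11318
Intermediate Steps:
P(w, r) = 1 + w
P(-164, 5*(-21)) - 11155 = (1 - 164) - 11155 = -163 - 11155 = -11318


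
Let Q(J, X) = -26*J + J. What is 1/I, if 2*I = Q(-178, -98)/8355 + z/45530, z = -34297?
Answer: -152161260/16788587 ≈ -9.0634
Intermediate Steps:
Q(J, X) = -25*J
I = -16788587/152161260 (I = (-25*(-178)/8355 - 34297/45530)/2 = (4450*(1/8355) - 34297*1/45530)/2 = (890/1671 - 34297/45530)/2 = (1/2)*(-16788587/76080630) = -16788587/152161260 ≈ -0.11033)
1/I = 1/(-16788587/152161260) = -152161260/16788587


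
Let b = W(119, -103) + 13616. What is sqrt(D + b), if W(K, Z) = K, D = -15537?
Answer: I*sqrt(1802) ≈ 42.45*I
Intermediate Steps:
b = 13735 (b = 119 + 13616 = 13735)
sqrt(D + b) = sqrt(-15537 + 13735) = sqrt(-1802) = I*sqrt(1802)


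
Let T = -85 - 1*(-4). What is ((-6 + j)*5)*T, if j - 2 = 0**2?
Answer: 1620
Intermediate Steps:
j = 2 (j = 2 + 0**2 = 2 + 0 = 2)
T = -81 (T = -85 + 4 = -81)
((-6 + j)*5)*T = ((-6 + 2)*5)*(-81) = -4*5*(-81) = -20*(-81) = 1620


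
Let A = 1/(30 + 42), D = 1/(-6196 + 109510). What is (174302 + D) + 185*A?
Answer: 216097227463/1239768 ≈ 1.7430e+5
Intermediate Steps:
D = 1/103314 ≈ 9.6792e-6
A = 1/72 ≈ 0.013889
(174302 + D) + 185*A = (174302 + 1/103314) + 185*(1/72) = 18007836829/103314 + 185/72 = 216097227463/1239768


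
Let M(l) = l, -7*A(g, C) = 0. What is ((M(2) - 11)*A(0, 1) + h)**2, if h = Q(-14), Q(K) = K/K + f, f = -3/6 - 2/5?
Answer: 1/100 ≈ 0.010000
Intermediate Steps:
A(g, C) = 0 (A(g, C) = -1/7*0 = 0)
f = -9/10 (f = -3*1/6 - 2*1/5 = -1/2 - 2/5 = -9/10 ≈ -0.90000)
Q(K) = 1/10 (Q(K) = K/K - 9/10 = 1 - 9/10 = 1/10)
h = 1/10 ≈ 0.10000
((M(2) - 11)*A(0, 1) + h)**2 = ((2 - 11)*0 + 1/10)**2 = (-9*0 + 1/10)**2 = (0 + 1/10)**2 = (1/10)**2 = 1/100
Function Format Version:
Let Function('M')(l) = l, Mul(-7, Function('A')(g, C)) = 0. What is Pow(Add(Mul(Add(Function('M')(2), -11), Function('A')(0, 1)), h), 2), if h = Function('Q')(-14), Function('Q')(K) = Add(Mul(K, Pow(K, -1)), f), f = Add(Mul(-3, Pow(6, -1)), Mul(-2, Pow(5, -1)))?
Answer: Rational(1, 100) ≈ 0.010000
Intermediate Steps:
Function('A')(g, C) = 0 (Function('A')(g, C) = Mul(Rational(-1, 7), 0) = 0)
f = Rational(-9, 10) (f = Add(Mul(-3, Rational(1, 6)), Mul(-2, Rational(1, 5))) = Add(Rational(-1, 2), Rational(-2, 5)) = Rational(-9, 10) ≈ -0.90000)
Function('Q')(K) = Rational(1, 10) (Function('Q')(K) = Add(Mul(K, Pow(K, -1)), Rational(-9, 10)) = Add(1, Rational(-9, 10)) = Rational(1, 10))
h = Rational(1, 10) ≈ 0.10000
Pow(Add(Mul(Add(Function('M')(2), -11), Function('A')(0, 1)), h), 2) = Pow(Add(Mul(Add(2, -11), 0), Rational(1, 10)), 2) = Pow(Add(Mul(-9, 0), Rational(1, 10)), 2) = Pow(Add(0, Rational(1, 10)), 2) = Pow(Rational(1, 10), 2) = Rational(1, 100)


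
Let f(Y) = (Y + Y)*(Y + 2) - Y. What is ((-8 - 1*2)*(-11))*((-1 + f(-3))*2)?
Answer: 1760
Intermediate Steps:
f(Y) = -Y + 2*Y*(2 + Y) (f(Y) = (2*Y)*(2 + Y) - Y = 2*Y*(2 + Y) - Y = -Y + 2*Y*(2 + Y))
((-8 - 1*2)*(-11))*((-1 + f(-3))*2) = ((-8 - 1*2)*(-11))*((-1 - 3*(3 + 2*(-3)))*2) = ((-8 - 2)*(-11))*((-1 - 3*(3 - 6))*2) = (-10*(-11))*((-1 - 3*(-3))*2) = 110*((-1 + 9)*2) = 110*(8*2) = 110*16 = 1760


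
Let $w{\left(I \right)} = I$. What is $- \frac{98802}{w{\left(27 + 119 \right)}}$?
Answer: $- \frac{49401}{73} \approx -676.73$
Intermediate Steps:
$- \frac{98802}{w{\left(27 + 119 \right)}} = - \frac{98802}{27 + 119} = - \frac{98802}{146} = \left(-98802\right) \frac{1}{146} = - \frac{49401}{73}$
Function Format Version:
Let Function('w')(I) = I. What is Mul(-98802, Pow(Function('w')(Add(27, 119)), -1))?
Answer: Rational(-49401, 73) ≈ -676.73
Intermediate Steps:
Mul(-98802, Pow(Function('w')(Add(27, 119)), -1)) = Mul(-98802, Pow(Add(27, 119), -1)) = Mul(-98802, Pow(146, -1)) = Mul(-98802, Rational(1, 146)) = Rational(-49401, 73)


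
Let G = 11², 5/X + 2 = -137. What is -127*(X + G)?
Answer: -2135378/139 ≈ -15362.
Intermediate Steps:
X = -5/139 (X = 5/(-2 - 137) = 5/(-139) = 5*(-1/139) = -5/139 ≈ -0.035971)
G = 121
-127*(X + G) = -127*(-5/139 + 121) = -127*16814/139 = -2135378/139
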